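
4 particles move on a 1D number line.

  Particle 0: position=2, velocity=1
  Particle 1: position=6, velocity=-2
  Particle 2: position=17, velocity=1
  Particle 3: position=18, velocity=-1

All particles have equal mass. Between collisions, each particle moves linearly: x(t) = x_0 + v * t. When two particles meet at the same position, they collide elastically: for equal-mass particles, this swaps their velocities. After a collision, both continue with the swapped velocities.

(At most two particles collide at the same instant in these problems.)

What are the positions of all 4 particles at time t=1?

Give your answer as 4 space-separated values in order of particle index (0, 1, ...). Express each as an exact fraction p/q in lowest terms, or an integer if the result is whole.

Collision at t=1/2: particles 2 and 3 swap velocities; positions: p0=5/2 p1=5 p2=35/2 p3=35/2; velocities now: v0=1 v1=-2 v2=-1 v3=1
Advance to t=1 (no further collisions before then); velocities: v0=1 v1=-2 v2=-1 v3=1; positions = 3 4 17 18

Answer: 3 4 17 18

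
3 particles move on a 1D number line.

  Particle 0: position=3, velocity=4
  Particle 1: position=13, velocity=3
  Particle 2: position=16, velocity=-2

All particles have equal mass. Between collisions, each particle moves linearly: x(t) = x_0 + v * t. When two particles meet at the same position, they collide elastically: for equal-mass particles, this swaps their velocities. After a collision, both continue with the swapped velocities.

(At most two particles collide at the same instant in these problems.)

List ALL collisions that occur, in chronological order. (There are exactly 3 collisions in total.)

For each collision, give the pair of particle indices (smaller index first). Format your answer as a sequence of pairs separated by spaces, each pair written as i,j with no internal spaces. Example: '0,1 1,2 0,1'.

Collision at t=3/5: particles 1 and 2 swap velocities; positions: p0=27/5 p1=74/5 p2=74/5; velocities now: v0=4 v1=-2 v2=3
Collision at t=13/6: particles 0 and 1 swap velocities; positions: p0=35/3 p1=35/3 p2=39/2; velocities now: v0=-2 v1=4 v2=3
Collision at t=10: particles 1 and 2 swap velocities; positions: p0=-4 p1=43 p2=43; velocities now: v0=-2 v1=3 v2=4

Answer: 1,2 0,1 1,2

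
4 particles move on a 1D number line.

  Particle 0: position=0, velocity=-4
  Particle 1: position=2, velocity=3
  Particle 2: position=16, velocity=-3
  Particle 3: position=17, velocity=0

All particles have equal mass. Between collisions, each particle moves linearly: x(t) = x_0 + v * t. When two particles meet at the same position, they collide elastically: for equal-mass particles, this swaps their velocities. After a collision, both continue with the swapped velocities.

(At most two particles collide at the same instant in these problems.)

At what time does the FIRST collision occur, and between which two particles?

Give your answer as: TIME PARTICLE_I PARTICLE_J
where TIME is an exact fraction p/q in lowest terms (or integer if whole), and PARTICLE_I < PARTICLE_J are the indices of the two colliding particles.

Answer: 7/3 1 2

Derivation:
Pair (0,1): pos 0,2 vel -4,3 -> not approaching (rel speed -7 <= 0)
Pair (1,2): pos 2,16 vel 3,-3 -> gap=14, closing at 6/unit, collide at t=7/3
Pair (2,3): pos 16,17 vel -3,0 -> not approaching (rel speed -3 <= 0)
Earliest collision: t=7/3 between 1 and 2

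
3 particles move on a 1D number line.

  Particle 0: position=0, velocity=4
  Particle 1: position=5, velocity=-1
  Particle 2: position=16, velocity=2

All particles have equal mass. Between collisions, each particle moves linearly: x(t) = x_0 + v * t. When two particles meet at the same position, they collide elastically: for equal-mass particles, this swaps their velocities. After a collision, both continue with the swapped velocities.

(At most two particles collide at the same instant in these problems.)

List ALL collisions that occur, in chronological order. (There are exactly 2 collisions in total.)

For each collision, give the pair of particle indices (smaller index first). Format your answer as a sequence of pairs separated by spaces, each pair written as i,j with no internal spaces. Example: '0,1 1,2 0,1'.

Answer: 0,1 1,2

Derivation:
Collision at t=1: particles 0 and 1 swap velocities; positions: p0=4 p1=4 p2=18; velocities now: v0=-1 v1=4 v2=2
Collision at t=8: particles 1 and 2 swap velocities; positions: p0=-3 p1=32 p2=32; velocities now: v0=-1 v1=2 v2=4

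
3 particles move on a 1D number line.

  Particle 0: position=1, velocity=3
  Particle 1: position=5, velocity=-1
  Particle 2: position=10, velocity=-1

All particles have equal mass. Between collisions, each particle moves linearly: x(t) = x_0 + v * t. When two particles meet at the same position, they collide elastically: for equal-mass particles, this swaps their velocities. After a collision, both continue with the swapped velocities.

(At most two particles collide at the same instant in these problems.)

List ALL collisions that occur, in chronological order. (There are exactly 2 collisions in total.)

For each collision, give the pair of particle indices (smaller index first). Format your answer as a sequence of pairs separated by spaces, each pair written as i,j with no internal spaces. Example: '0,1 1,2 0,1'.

Collision at t=1: particles 0 and 1 swap velocities; positions: p0=4 p1=4 p2=9; velocities now: v0=-1 v1=3 v2=-1
Collision at t=9/4: particles 1 and 2 swap velocities; positions: p0=11/4 p1=31/4 p2=31/4; velocities now: v0=-1 v1=-1 v2=3

Answer: 0,1 1,2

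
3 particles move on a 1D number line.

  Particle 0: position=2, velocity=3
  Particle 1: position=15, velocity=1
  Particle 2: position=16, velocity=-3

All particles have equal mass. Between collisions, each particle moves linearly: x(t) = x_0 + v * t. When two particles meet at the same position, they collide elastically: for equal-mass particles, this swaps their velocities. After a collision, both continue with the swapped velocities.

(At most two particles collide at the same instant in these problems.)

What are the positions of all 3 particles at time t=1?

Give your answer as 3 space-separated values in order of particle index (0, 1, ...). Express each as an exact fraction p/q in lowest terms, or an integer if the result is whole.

Collision at t=1/4: particles 1 and 2 swap velocities; positions: p0=11/4 p1=61/4 p2=61/4; velocities now: v0=3 v1=-3 v2=1
Advance to t=1 (no further collisions before then); velocities: v0=3 v1=-3 v2=1; positions = 5 13 16

Answer: 5 13 16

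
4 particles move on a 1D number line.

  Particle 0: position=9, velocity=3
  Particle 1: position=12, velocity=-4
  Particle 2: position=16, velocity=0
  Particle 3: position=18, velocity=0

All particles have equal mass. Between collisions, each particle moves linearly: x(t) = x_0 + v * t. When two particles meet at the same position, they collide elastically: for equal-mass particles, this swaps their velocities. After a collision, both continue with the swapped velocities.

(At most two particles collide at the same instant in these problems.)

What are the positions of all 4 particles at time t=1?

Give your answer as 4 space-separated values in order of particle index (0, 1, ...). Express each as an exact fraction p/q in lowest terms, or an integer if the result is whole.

Answer: 8 12 16 18

Derivation:
Collision at t=3/7: particles 0 and 1 swap velocities; positions: p0=72/7 p1=72/7 p2=16 p3=18; velocities now: v0=-4 v1=3 v2=0 v3=0
Advance to t=1 (no further collisions before then); velocities: v0=-4 v1=3 v2=0 v3=0; positions = 8 12 16 18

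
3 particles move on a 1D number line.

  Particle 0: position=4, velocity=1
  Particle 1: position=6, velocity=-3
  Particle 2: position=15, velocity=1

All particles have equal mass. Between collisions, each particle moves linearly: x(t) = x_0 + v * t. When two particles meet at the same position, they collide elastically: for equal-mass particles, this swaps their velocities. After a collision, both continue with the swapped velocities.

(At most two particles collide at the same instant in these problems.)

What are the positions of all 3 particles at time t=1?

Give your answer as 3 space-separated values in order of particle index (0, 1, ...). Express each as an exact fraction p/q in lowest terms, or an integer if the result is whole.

Collision at t=1/2: particles 0 and 1 swap velocities; positions: p0=9/2 p1=9/2 p2=31/2; velocities now: v0=-3 v1=1 v2=1
Advance to t=1 (no further collisions before then); velocities: v0=-3 v1=1 v2=1; positions = 3 5 16

Answer: 3 5 16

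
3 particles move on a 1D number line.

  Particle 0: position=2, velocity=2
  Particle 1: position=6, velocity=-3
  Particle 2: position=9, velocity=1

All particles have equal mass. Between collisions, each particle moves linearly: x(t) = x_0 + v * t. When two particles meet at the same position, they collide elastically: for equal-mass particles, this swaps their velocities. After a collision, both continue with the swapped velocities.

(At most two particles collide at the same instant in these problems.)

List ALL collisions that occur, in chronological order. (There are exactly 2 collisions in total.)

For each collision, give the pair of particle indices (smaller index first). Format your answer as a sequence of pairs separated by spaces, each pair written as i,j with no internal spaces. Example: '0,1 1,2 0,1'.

Answer: 0,1 1,2

Derivation:
Collision at t=4/5: particles 0 and 1 swap velocities; positions: p0=18/5 p1=18/5 p2=49/5; velocities now: v0=-3 v1=2 v2=1
Collision at t=7: particles 1 and 2 swap velocities; positions: p0=-15 p1=16 p2=16; velocities now: v0=-3 v1=1 v2=2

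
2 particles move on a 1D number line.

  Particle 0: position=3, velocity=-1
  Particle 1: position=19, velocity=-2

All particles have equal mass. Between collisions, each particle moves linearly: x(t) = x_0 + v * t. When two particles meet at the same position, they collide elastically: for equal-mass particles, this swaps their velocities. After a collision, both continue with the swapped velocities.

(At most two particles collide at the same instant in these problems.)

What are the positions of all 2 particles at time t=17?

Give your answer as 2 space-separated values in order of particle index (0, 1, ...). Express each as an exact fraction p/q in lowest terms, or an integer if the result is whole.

Answer: -15 -14

Derivation:
Collision at t=16: particles 0 and 1 swap velocities; positions: p0=-13 p1=-13; velocities now: v0=-2 v1=-1
Advance to t=17 (no further collisions before then); velocities: v0=-2 v1=-1; positions = -15 -14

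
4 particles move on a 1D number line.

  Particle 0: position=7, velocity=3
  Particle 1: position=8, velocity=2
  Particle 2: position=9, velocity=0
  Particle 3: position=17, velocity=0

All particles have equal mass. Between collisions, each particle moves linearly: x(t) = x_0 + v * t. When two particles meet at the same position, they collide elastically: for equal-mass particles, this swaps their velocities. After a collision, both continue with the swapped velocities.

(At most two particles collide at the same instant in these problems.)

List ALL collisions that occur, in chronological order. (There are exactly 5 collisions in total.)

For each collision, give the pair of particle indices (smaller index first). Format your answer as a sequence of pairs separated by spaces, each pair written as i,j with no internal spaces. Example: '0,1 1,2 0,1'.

Answer: 1,2 0,1 1,2 2,3 1,2

Derivation:
Collision at t=1/2: particles 1 and 2 swap velocities; positions: p0=17/2 p1=9 p2=9 p3=17; velocities now: v0=3 v1=0 v2=2 v3=0
Collision at t=2/3: particles 0 and 1 swap velocities; positions: p0=9 p1=9 p2=28/3 p3=17; velocities now: v0=0 v1=3 v2=2 v3=0
Collision at t=1: particles 1 and 2 swap velocities; positions: p0=9 p1=10 p2=10 p3=17; velocities now: v0=0 v1=2 v2=3 v3=0
Collision at t=10/3: particles 2 and 3 swap velocities; positions: p0=9 p1=44/3 p2=17 p3=17; velocities now: v0=0 v1=2 v2=0 v3=3
Collision at t=9/2: particles 1 and 2 swap velocities; positions: p0=9 p1=17 p2=17 p3=41/2; velocities now: v0=0 v1=0 v2=2 v3=3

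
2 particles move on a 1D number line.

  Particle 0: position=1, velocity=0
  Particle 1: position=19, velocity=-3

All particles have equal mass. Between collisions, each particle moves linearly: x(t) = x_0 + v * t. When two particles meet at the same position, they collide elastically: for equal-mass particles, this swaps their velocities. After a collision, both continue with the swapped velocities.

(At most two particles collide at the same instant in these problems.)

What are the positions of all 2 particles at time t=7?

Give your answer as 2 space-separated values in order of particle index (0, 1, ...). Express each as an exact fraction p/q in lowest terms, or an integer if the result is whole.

Collision at t=6: particles 0 and 1 swap velocities; positions: p0=1 p1=1; velocities now: v0=-3 v1=0
Advance to t=7 (no further collisions before then); velocities: v0=-3 v1=0; positions = -2 1

Answer: -2 1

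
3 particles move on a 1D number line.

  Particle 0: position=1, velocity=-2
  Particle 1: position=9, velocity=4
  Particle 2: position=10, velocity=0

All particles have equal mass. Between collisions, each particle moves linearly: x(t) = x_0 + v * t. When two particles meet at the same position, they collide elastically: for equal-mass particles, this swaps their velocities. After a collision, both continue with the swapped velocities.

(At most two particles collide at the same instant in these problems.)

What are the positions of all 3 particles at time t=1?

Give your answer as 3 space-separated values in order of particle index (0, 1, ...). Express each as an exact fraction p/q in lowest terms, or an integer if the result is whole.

Collision at t=1/4: particles 1 and 2 swap velocities; positions: p0=1/2 p1=10 p2=10; velocities now: v0=-2 v1=0 v2=4
Advance to t=1 (no further collisions before then); velocities: v0=-2 v1=0 v2=4; positions = -1 10 13

Answer: -1 10 13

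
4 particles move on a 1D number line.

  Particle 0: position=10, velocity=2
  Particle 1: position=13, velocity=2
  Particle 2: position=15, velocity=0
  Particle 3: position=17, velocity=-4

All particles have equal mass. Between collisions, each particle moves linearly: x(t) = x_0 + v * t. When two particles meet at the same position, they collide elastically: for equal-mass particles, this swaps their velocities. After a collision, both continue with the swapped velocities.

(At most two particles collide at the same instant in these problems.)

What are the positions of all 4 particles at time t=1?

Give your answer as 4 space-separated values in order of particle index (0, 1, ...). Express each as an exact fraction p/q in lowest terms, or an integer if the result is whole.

Collision at t=1/2: particles 2 and 3 swap velocities; positions: p0=11 p1=14 p2=15 p3=15; velocities now: v0=2 v1=2 v2=-4 v3=0
Collision at t=2/3: particles 1 and 2 swap velocities; positions: p0=34/3 p1=43/3 p2=43/3 p3=15; velocities now: v0=2 v1=-4 v2=2 v3=0
Collision at t=1: particles 2 and 3 swap velocities; positions: p0=12 p1=13 p2=15 p3=15; velocities now: v0=2 v1=-4 v2=0 v3=2
Advance to t=1 (no further collisions before then); velocities: v0=2 v1=-4 v2=0 v3=2; positions = 12 13 15 15

Answer: 12 13 15 15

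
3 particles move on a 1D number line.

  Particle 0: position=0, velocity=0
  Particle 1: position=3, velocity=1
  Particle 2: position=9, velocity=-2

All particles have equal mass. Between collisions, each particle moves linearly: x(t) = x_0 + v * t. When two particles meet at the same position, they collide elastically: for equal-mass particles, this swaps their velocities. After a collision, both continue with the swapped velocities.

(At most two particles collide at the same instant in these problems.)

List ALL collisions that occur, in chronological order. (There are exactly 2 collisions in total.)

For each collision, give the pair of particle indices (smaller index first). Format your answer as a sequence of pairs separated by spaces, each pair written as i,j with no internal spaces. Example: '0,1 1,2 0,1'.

Answer: 1,2 0,1

Derivation:
Collision at t=2: particles 1 and 2 swap velocities; positions: p0=0 p1=5 p2=5; velocities now: v0=0 v1=-2 v2=1
Collision at t=9/2: particles 0 and 1 swap velocities; positions: p0=0 p1=0 p2=15/2; velocities now: v0=-2 v1=0 v2=1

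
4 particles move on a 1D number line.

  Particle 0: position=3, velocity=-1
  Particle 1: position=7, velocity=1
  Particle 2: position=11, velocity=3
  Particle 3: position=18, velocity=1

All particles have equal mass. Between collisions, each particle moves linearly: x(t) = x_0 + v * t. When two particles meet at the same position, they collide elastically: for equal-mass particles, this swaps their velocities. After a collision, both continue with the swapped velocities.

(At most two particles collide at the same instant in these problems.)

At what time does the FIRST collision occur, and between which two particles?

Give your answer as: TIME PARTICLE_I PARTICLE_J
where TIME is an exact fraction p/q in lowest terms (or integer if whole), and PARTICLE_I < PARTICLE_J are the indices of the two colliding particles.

Answer: 7/2 2 3

Derivation:
Pair (0,1): pos 3,7 vel -1,1 -> not approaching (rel speed -2 <= 0)
Pair (1,2): pos 7,11 vel 1,3 -> not approaching (rel speed -2 <= 0)
Pair (2,3): pos 11,18 vel 3,1 -> gap=7, closing at 2/unit, collide at t=7/2
Earliest collision: t=7/2 between 2 and 3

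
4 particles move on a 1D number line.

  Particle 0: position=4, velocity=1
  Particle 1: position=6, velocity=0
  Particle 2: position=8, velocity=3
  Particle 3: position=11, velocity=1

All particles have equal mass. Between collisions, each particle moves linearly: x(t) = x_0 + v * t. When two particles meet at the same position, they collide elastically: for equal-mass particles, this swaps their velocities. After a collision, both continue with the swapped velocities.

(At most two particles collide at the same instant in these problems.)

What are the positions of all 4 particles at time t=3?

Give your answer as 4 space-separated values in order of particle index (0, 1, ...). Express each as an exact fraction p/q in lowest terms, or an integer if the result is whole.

Collision at t=3/2: particles 2 and 3 swap velocities; positions: p0=11/2 p1=6 p2=25/2 p3=25/2; velocities now: v0=1 v1=0 v2=1 v3=3
Collision at t=2: particles 0 and 1 swap velocities; positions: p0=6 p1=6 p2=13 p3=14; velocities now: v0=0 v1=1 v2=1 v3=3
Advance to t=3 (no further collisions before then); velocities: v0=0 v1=1 v2=1 v3=3; positions = 6 7 14 17

Answer: 6 7 14 17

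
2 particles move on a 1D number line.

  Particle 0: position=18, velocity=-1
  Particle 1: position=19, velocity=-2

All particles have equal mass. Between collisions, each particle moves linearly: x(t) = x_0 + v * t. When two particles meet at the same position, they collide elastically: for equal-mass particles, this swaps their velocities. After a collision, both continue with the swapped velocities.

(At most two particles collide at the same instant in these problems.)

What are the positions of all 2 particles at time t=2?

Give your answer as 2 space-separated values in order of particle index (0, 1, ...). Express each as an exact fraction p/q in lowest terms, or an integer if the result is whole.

Answer: 15 16

Derivation:
Collision at t=1: particles 0 and 1 swap velocities; positions: p0=17 p1=17; velocities now: v0=-2 v1=-1
Advance to t=2 (no further collisions before then); velocities: v0=-2 v1=-1; positions = 15 16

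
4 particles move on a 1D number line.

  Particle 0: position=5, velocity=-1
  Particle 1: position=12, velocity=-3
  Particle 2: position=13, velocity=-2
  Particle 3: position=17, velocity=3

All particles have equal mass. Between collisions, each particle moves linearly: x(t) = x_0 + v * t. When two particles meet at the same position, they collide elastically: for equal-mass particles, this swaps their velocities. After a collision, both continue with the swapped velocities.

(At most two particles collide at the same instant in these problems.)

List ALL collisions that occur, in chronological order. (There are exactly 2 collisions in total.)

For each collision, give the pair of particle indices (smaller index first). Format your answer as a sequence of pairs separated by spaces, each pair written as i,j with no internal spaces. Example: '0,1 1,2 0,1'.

Answer: 0,1 1,2

Derivation:
Collision at t=7/2: particles 0 and 1 swap velocities; positions: p0=3/2 p1=3/2 p2=6 p3=55/2; velocities now: v0=-3 v1=-1 v2=-2 v3=3
Collision at t=8: particles 1 and 2 swap velocities; positions: p0=-12 p1=-3 p2=-3 p3=41; velocities now: v0=-3 v1=-2 v2=-1 v3=3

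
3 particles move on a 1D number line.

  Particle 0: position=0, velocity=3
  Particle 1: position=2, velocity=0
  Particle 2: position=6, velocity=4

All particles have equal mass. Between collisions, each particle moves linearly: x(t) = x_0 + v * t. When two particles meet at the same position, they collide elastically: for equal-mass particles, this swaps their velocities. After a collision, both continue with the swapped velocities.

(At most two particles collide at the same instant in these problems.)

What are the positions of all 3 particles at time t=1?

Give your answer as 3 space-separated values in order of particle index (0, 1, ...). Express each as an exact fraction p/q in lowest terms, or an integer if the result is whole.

Answer: 2 3 10

Derivation:
Collision at t=2/3: particles 0 and 1 swap velocities; positions: p0=2 p1=2 p2=26/3; velocities now: v0=0 v1=3 v2=4
Advance to t=1 (no further collisions before then); velocities: v0=0 v1=3 v2=4; positions = 2 3 10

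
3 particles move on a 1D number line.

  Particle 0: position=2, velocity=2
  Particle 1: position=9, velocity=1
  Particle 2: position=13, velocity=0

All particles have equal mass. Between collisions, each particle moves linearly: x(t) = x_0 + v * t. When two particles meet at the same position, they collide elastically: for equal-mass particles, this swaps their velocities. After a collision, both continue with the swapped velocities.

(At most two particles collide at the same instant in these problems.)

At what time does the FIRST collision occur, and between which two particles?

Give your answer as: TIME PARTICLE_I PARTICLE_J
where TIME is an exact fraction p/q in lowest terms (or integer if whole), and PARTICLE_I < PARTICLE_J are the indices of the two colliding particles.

Answer: 4 1 2

Derivation:
Pair (0,1): pos 2,9 vel 2,1 -> gap=7, closing at 1/unit, collide at t=7
Pair (1,2): pos 9,13 vel 1,0 -> gap=4, closing at 1/unit, collide at t=4
Earliest collision: t=4 between 1 and 2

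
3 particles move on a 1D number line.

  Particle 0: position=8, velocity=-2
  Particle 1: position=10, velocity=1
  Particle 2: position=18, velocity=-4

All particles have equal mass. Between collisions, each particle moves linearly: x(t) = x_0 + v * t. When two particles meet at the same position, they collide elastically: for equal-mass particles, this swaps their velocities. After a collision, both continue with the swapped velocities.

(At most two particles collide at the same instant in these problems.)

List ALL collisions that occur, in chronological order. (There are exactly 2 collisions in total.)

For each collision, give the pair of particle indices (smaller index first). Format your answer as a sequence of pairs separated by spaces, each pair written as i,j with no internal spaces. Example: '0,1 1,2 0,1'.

Answer: 1,2 0,1

Derivation:
Collision at t=8/5: particles 1 and 2 swap velocities; positions: p0=24/5 p1=58/5 p2=58/5; velocities now: v0=-2 v1=-4 v2=1
Collision at t=5: particles 0 and 1 swap velocities; positions: p0=-2 p1=-2 p2=15; velocities now: v0=-4 v1=-2 v2=1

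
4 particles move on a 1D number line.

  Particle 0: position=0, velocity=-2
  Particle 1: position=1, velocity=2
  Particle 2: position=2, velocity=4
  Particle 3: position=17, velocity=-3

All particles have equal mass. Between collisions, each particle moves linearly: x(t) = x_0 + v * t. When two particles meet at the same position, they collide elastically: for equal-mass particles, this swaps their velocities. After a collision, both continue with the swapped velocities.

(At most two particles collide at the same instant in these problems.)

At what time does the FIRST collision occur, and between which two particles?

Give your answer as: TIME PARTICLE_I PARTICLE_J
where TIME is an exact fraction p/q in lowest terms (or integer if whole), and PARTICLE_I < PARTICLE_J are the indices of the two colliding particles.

Pair (0,1): pos 0,1 vel -2,2 -> not approaching (rel speed -4 <= 0)
Pair (1,2): pos 1,2 vel 2,4 -> not approaching (rel speed -2 <= 0)
Pair (2,3): pos 2,17 vel 4,-3 -> gap=15, closing at 7/unit, collide at t=15/7
Earliest collision: t=15/7 between 2 and 3

Answer: 15/7 2 3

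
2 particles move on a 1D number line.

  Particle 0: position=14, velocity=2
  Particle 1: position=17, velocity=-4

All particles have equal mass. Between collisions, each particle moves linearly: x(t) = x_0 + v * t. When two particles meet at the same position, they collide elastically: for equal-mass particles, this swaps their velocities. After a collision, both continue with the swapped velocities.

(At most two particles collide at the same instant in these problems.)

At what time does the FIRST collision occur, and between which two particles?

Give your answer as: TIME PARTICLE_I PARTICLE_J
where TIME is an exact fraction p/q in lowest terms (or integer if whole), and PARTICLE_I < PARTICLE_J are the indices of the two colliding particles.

Pair (0,1): pos 14,17 vel 2,-4 -> gap=3, closing at 6/unit, collide at t=1/2
Earliest collision: t=1/2 between 0 and 1

Answer: 1/2 0 1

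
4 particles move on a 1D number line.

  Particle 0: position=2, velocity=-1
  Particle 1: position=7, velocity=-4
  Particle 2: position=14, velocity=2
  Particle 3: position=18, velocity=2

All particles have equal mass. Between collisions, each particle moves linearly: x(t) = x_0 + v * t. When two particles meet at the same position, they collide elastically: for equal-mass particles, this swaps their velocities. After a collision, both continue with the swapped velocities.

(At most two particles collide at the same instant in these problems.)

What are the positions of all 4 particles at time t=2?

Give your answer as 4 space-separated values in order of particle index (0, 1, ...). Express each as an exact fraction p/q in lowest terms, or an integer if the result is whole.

Collision at t=5/3: particles 0 and 1 swap velocities; positions: p0=1/3 p1=1/3 p2=52/3 p3=64/3; velocities now: v0=-4 v1=-1 v2=2 v3=2
Advance to t=2 (no further collisions before then); velocities: v0=-4 v1=-1 v2=2 v3=2; positions = -1 0 18 22

Answer: -1 0 18 22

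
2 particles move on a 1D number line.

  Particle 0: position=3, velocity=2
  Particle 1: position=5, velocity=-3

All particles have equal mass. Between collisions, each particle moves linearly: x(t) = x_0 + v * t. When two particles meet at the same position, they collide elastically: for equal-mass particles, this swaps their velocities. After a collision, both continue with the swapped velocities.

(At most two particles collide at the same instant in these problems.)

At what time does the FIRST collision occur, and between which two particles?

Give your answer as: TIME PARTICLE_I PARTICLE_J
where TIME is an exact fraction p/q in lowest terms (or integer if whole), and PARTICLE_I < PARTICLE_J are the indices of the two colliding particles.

Answer: 2/5 0 1

Derivation:
Pair (0,1): pos 3,5 vel 2,-3 -> gap=2, closing at 5/unit, collide at t=2/5
Earliest collision: t=2/5 between 0 and 1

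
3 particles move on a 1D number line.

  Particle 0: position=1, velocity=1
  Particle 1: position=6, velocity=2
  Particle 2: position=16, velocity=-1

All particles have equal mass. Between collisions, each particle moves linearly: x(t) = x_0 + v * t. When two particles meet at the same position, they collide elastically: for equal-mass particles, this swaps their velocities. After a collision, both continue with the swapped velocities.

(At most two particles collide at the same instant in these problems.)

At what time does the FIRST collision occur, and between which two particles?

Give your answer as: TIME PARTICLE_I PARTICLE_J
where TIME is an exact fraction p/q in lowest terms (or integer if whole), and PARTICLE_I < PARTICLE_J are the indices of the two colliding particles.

Answer: 10/3 1 2

Derivation:
Pair (0,1): pos 1,6 vel 1,2 -> not approaching (rel speed -1 <= 0)
Pair (1,2): pos 6,16 vel 2,-1 -> gap=10, closing at 3/unit, collide at t=10/3
Earliest collision: t=10/3 between 1 and 2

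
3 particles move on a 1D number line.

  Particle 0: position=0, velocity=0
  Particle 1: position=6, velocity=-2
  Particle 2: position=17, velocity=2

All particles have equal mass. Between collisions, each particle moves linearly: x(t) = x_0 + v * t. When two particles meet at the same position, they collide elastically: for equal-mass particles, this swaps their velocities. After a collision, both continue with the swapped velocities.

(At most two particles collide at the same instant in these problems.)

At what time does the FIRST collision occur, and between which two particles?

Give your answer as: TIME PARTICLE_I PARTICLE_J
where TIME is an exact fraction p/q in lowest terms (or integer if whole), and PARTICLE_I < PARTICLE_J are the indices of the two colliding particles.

Answer: 3 0 1

Derivation:
Pair (0,1): pos 0,6 vel 0,-2 -> gap=6, closing at 2/unit, collide at t=3
Pair (1,2): pos 6,17 vel -2,2 -> not approaching (rel speed -4 <= 0)
Earliest collision: t=3 between 0 and 1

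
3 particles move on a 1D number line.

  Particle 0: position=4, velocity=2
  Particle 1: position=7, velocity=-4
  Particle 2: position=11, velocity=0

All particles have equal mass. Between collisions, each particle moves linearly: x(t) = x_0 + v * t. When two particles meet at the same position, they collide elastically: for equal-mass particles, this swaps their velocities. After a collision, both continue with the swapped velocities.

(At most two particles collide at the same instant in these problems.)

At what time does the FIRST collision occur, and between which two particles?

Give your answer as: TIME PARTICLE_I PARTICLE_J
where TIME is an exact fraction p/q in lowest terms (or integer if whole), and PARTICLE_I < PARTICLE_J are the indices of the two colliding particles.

Answer: 1/2 0 1

Derivation:
Pair (0,1): pos 4,7 vel 2,-4 -> gap=3, closing at 6/unit, collide at t=1/2
Pair (1,2): pos 7,11 vel -4,0 -> not approaching (rel speed -4 <= 0)
Earliest collision: t=1/2 between 0 and 1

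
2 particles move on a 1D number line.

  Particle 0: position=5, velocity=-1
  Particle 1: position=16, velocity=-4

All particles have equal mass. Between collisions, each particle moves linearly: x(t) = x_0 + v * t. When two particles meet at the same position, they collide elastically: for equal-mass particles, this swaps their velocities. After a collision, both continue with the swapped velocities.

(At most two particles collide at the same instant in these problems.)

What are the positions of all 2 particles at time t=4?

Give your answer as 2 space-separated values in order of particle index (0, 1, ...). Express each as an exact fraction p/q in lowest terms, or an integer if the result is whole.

Collision at t=11/3: particles 0 and 1 swap velocities; positions: p0=4/3 p1=4/3; velocities now: v0=-4 v1=-1
Advance to t=4 (no further collisions before then); velocities: v0=-4 v1=-1; positions = 0 1

Answer: 0 1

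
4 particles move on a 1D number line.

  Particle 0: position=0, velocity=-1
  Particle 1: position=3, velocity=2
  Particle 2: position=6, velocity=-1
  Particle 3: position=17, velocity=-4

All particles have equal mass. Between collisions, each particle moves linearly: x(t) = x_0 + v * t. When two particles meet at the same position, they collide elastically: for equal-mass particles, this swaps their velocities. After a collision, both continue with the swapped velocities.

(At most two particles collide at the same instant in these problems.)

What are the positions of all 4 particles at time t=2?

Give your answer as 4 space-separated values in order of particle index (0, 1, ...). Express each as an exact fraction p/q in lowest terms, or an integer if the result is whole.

Answer: -2 4 7 9

Derivation:
Collision at t=1: particles 1 and 2 swap velocities; positions: p0=-1 p1=5 p2=5 p3=13; velocities now: v0=-1 v1=-1 v2=2 v3=-4
Advance to t=2 (no further collisions before then); velocities: v0=-1 v1=-1 v2=2 v3=-4; positions = -2 4 7 9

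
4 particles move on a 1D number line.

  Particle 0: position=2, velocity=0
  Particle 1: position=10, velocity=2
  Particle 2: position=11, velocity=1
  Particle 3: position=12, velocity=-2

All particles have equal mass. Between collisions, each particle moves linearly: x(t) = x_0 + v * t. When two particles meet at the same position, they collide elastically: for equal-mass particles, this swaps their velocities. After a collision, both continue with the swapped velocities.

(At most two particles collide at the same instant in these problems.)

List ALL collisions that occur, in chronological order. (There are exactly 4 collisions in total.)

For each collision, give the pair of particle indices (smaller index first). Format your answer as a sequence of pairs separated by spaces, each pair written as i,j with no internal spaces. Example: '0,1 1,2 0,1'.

Collision at t=1/3: particles 2 and 3 swap velocities; positions: p0=2 p1=32/3 p2=34/3 p3=34/3; velocities now: v0=0 v1=2 v2=-2 v3=1
Collision at t=1/2: particles 1 and 2 swap velocities; positions: p0=2 p1=11 p2=11 p3=23/2; velocities now: v0=0 v1=-2 v2=2 v3=1
Collision at t=1: particles 2 and 3 swap velocities; positions: p0=2 p1=10 p2=12 p3=12; velocities now: v0=0 v1=-2 v2=1 v3=2
Collision at t=5: particles 0 and 1 swap velocities; positions: p0=2 p1=2 p2=16 p3=20; velocities now: v0=-2 v1=0 v2=1 v3=2

Answer: 2,3 1,2 2,3 0,1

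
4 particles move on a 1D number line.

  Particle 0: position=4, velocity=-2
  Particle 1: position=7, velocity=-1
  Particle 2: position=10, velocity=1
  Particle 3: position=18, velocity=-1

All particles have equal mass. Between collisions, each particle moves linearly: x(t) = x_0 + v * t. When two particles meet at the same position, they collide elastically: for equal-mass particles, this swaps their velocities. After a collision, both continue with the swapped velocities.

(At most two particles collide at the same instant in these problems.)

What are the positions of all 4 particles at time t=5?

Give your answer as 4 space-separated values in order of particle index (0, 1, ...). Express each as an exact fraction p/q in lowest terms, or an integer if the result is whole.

Answer: -6 2 13 15

Derivation:
Collision at t=4: particles 2 and 3 swap velocities; positions: p0=-4 p1=3 p2=14 p3=14; velocities now: v0=-2 v1=-1 v2=-1 v3=1
Advance to t=5 (no further collisions before then); velocities: v0=-2 v1=-1 v2=-1 v3=1; positions = -6 2 13 15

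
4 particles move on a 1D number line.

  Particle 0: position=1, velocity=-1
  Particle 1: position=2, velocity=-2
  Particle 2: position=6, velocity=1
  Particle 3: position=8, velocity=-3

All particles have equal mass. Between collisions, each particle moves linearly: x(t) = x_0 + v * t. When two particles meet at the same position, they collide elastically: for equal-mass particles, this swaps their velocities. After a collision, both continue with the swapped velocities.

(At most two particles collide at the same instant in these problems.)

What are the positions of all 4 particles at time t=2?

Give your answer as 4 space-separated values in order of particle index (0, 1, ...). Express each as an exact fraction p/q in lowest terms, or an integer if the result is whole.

Collision at t=1/2: particles 2 and 3 swap velocities; positions: p0=1/2 p1=1 p2=13/2 p3=13/2; velocities now: v0=-1 v1=-2 v2=-3 v3=1
Collision at t=1: particles 0 and 1 swap velocities; positions: p0=0 p1=0 p2=5 p3=7; velocities now: v0=-2 v1=-1 v2=-3 v3=1
Advance to t=2 (no further collisions before then); velocities: v0=-2 v1=-1 v2=-3 v3=1; positions = -2 -1 2 8

Answer: -2 -1 2 8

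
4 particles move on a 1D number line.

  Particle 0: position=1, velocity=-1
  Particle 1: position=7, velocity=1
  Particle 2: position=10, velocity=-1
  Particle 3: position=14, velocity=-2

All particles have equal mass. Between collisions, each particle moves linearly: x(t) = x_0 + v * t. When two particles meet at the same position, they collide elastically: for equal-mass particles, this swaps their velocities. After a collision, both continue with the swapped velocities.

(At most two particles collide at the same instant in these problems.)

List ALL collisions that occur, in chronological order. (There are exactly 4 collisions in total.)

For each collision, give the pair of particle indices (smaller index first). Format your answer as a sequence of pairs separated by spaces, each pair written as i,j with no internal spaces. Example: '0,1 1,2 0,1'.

Answer: 1,2 2,3 1,2 0,1

Derivation:
Collision at t=3/2: particles 1 and 2 swap velocities; positions: p0=-1/2 p1=17/2 p2=17/2 p3=11; velocities now: v0=-1 v1=-1 v2=1 v3=-2
Collision at t=7/3: particles 2 and 3 swap velocities; positions: p0=-4/3 p1=23/3 p2=28/3 p3=28/3; velocities now: v0=-1 v1=-1 v2=-2 v3=1
Collision at t=4: particles 1 and 2 swap velocities; positions: p0=-3 p1=6 p2=6 p3=11; velocities now: v0=-1 v1=-2 v2=-1 v3=1
Collision at t=13: particles 0 and 1 swap velocities; positions: p0=-12 p1=-12 p2=-3 p3=20; velocities now: v0=-2 v1=-1 v2=-1 v3=1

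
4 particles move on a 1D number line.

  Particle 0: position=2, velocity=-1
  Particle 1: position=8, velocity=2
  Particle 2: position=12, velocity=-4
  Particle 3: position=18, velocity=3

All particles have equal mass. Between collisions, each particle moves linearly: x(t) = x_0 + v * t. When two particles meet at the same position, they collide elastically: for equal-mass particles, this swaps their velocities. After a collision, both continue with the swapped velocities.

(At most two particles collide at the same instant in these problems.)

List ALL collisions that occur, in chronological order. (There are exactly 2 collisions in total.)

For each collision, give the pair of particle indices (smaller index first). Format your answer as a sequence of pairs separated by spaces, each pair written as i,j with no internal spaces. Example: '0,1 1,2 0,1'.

Collision at t=2/3: particles 1 and 2 swap velocities; positions: p0=4/3 p1=28/3 p2=28/3 p3=20; velocities now: v0=-1 v1=-4 v2=2 v3=3
Collision at t=10/3: particles 0 and 1 swap velocities; positions: p0=-4/3 p1=-4/3 p2=44/3 p3=28; velocities now: v0=-4 v1=-1 v2=2 v3=3

Answer: 1,2 0,1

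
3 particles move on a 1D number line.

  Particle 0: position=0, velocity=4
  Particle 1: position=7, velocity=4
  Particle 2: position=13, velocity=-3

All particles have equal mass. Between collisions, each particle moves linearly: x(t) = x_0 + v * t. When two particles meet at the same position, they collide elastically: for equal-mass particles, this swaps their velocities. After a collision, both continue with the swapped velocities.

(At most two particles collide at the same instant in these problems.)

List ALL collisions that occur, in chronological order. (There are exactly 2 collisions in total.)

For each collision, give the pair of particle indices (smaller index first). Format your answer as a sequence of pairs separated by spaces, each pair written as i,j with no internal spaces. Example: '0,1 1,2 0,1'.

Answer: 1,2 0,1

Derivation:
Collision at t=6/7: particles 1 and 2 swap velocities; positions: p0=24/7 p1=73/7 p2=73/7; velocities now: v0=4 v1=-3 v2=4
Collision at t=13/7: particles 0 and 1 swap velocities; positions: p0=52/7 p1=52/7 p2=101/7; velocities now: v0=-3 v1=4 v2=4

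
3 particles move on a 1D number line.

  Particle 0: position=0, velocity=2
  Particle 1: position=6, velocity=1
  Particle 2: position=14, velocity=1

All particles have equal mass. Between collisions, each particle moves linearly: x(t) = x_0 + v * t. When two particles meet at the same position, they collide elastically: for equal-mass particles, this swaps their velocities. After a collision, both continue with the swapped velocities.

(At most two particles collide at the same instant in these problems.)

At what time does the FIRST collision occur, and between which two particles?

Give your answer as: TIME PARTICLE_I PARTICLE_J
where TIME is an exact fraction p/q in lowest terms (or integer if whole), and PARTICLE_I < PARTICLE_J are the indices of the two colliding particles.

Pair (0,1): pos 0,6 vel 2,1 -> gap=6, closing at 1/unit, collide at t=6
Pair (1,2): pos 6,14 vel 1,1 -> not approaching (rel speed 0 <= 0)
Earliest collision: t=6 between 0 and 1

Answer: 6 0 1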